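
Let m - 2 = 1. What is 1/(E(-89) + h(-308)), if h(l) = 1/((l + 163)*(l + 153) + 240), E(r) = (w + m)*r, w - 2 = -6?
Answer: 22715/2021636 ≈ 0.011236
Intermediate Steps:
w = -4 (w = 2 - 6 = -4)
m = 3 (m = 2 + 1 = 3)
E(r) = -r (E(r) = (-4 + 3)*r = -r)
h(l) = 1/(240 + (153 + l)*(163 + l)) (h(l) = 1/((163 + l)*(153 + l) + 240) = 1/((153 + l)*(163 + l) + 240) = 1/(240 + (153 + l)*(163 + l)))
1/(E(-89) + h(-308)) = 1/(-1*(-89) + 1/(25179 + (-308)² + 316*(-308))) = 1/(89 + 1/(25179 + 94864 - 97328)) = 1/(89 + 1/22715) = 1/(2021636/22715) = 22715/2021636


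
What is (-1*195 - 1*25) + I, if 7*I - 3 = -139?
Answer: -1676/7 ≈ -239.43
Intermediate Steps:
I = -136/7 (I = 3/7 + (⅐)*(-139) = 3/7 - 139/7 = -136/7 ≈ -19.429)
(-1*195 - 1*25) + I = (-1*195 - 1*25) - 136/7 = (-195 - 25) - 136/7 = -220 - 136/7 = -1676/7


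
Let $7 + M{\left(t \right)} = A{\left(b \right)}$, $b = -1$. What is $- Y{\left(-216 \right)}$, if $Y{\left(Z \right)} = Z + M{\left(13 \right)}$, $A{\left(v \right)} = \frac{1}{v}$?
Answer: $224$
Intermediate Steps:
$M{\left(t \right)} = -8$ ($M{\left(t \right)} = -7 + \frac{1}{-1} = -7 - 1 = -8$)
$Y{\left(Z \right)} = -8 + Z$ ($Y{\left(Z \right)} = Z - 8 = -8 + Z$)
$- Y{\left(-216 \right)} = - (-8 - 216) = \left(-1\right) \left(-224\right) = 224$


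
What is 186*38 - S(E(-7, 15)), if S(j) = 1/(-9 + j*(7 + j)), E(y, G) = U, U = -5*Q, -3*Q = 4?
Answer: 5223243/739 ≈ 7068.0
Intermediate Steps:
Q = -4/3 (Q = -1/3*4 = -4/3 ≈ -1.3333)
U = 20/3 (U = -5*(-4/3) = 20/3 ≈ 6.6667)
E(y, G) = 20/3
186*38 - S(E(-7, 15)) = 186*38 - 1/(-9 + (20/3)**2 + 7*(20/3)) = 7068 - 1/(-9 + 400/9 + 140/3) = 7068 - 1/739/9 = 7068 - 1*9/739 = 7068 - 9/739 = 5223243/739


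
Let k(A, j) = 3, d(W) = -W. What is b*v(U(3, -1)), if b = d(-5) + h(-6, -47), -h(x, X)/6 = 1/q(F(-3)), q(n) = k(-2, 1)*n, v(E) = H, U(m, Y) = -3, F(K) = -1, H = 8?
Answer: 56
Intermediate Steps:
v(E) = 8
q(n) = 3*n
h(x, X) = 2 (h(x, X) = -6/(3*(-1)) = -6/(-3) = -6*(-⅓) = 2)
b = 7 (b = -1*(-5) + 2 = 5 + 2 = 7)
b*v(U(3, -1)) = 7*8 = 56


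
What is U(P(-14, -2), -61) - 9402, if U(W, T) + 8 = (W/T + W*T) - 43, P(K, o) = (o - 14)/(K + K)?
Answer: -4051319/427 ≈ -9487.9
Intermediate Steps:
P(K, o) = (-14 + o)/(2*K) (P(K, o) = (-14 + o)/((2*K)) = (-14 + o)*(1/(2*K)) = (-14 + o)/(2*K))
U(W, T) = -51 + T*W + W/T (U(W, T) = -8 + ((W/T + W*T) - 43) = -8 + ((W/T + T*W) - 43) = -8 + ((T*W + W/T) - 43) = -8 + (-43 + T*W + W/T) = -51 + T*W + W/T)
U(P(-14, -2), -61) - 9402 = (-51 - 61*(-14 - 2)/(2*(-14)) + ((½)*(-14 - 2)/(-14))/(-61)) - 9402 = (-51 - 61*(-1)*(-16)/(2*14) + ((½)*(-1/14)*(-16))*(-1/61)) - 9402 = (-51 - 61*4/7 + (4/7)*(-1/61)) - 9402 = (-51 - 244/7 - 4/427) - 9402 = -36665/427 - 9402 = -4051319/427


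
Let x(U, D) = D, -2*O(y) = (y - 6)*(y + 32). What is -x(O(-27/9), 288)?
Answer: -288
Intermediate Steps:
O(y) = -(-6 + y)*(32 + y)/2 (O(y) = -(y - 6)*(y + 32)/2 = -(-6 + y)*(32 + y)/2)
-x(O(-27/9), 288) = -1*288 = -288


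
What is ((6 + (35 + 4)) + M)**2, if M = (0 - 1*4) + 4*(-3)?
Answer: 841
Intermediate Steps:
M = -16 (M = (0 - 4) - 12 = -4 - 12 = -16)
((6 + (35 + 4)) + M)**2 = ((6 + (35 + 4)) - 16)**2 = ((6 + 39) - 16)**2 = (45 - 16)**2 = 29**2 = 841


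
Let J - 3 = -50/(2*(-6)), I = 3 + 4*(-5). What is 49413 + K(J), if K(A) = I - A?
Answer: 296333/6 ≈ 49389.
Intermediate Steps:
I = -17 (I = 3 - 20 = -17)
J = 43/6 (J = 3 - 50/(2*(-6)) = 3 - 50/(-12) = 3 - 50*(-1/12) = 3 + 25/6 = 43/6 ≈ 7.1667)
K(A) = -17 - A
49413 + K(J) = 49413 + (-17 - 1*43/6) = 49413 + (-17 - 43/6) = 49413 - 145/6 = 296333/6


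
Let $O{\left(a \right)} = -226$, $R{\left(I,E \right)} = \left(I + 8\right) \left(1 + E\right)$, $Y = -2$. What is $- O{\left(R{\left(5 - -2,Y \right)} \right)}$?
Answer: $226$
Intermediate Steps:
$R{\left(I,E \right)} = \left(1 + E\right) \left(8 + I\right)$ ($R{\left(I,E \right)} = \left(8 + I\right) \left(1 + E\right) = \left(1 + E\right) \left(8 + I\right)$)
$- O{\left(R{\left(5 - -2,Y \right)} \right)} = \left(-1\right) \left(-226\right) = 226$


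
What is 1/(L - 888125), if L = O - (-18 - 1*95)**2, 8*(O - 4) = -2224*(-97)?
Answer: -1/873924 ≈ -1.1443e-6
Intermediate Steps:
O = 26970 (O = 4 + (-2224*(-97))/8 = 4 + (1/8)*215728 = 4 + 26966 = 26970)
L = 14201 (L = 26970 - (-18 - 1*95)**2 = 26970 - (-18 - 95)**2 = 26970 - 1*(-113)**2 = 26970 - 1*12769 = 26970 - 12769 = 14201)
1/(L - 888125) = 1/(14201 - 888125) = 1/(-873924) = -1/873924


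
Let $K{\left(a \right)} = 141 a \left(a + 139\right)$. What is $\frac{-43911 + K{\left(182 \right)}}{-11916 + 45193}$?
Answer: $\frac{8193591}{33277} \approx 246.22$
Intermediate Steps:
$K{\left(a \right)} = 141 a \left(139 + a\right)$
$\frac{-43911 + K{\left(182 \right)}}{-11916 + 45193} = \frac{-43911 + 141 \cdot 182 \left(139 + 182\right)}{-11916 + 45193} = \frac{-43911 + 141 \cdot 182 \cdot 321}{33277} = \left(-43911 + 8237502\right) \frac{1}{33277} = 8193591 \cdot \frac{1}{33277} = \frac{8193591}{33277}$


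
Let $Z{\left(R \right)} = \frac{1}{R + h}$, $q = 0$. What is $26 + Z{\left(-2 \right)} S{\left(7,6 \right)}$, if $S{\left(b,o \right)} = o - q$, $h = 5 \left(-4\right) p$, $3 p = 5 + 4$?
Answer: $\frac{803}{31} \approx 25.903$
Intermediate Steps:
$p = 3$ ($p = \frac{5 + 4}{3} = \frac{1}{3} \cdot 9 = 3$)
$h = -60$ ($h = 5 \left(-4\right) 3 = \left(-20\right) 3 = -60$)
$S{\left(b,o \right)} = o$ ($S{\left(b,o \right)} = o - 0 = o + 0 = o$)
$Z{\left(R \right)} = \frac{1}{-60 + R}$ ($Z{\left(R \right)} = \frac{1}{R - 60} = \frac{1}{-60 + R}$)
$26 + Z{\left(-2 \right)} S{\left(7,6 \right)} = 26 + \frac{1}{-60 - 2} \cdot 6 = 26 + \frac{1}{-62} \cdot 6 = 26 - \frac{3}{31} = \frac{803}{31}$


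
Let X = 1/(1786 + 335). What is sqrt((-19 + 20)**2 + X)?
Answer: sqrt(4500762)/2121 ≈ 1.0002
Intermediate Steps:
X = 1/2121 ≈ 0.00047148
sqrt((-19 + 20)**2 + X) = sqrt((-19 + 20)**2 + 1/2121) = sqrt(1**2 + 1/2121) = sqrt(1 + 1/2121) = sqrt(2122/2121) = sqrt(4500762)/2121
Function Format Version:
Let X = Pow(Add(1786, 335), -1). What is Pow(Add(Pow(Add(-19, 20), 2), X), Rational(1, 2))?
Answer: Mul(Rational(1, 2121), Pow(4500762, Rational(1, 2))) ≈ 1.0002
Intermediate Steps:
X = Rational(1, 2121) (X = Pow(2121, -1) = Rational(1, 2121) ≈ 0.00047148)
Pow(Add(Pow(Add(-19, 20), 2), X), Rational(1, 2)) = Pow(Add(Pow(Add(-19, 20), 2), Rational(1, 2121)), Rational(1, 2)) = Pow(Add(Pow(1, 2), Rational(1, 2121)), Rational(1, 2)) = Pow(Add(1, Rational(1, 2121)), Rational(1, 2)) = Pow(Rational(2122, 2121), Rational(1, 2)) = Mul(Rational(1, 2121), Pow(4500762, Rational(1, 2)))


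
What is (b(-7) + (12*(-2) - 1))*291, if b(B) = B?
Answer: -9312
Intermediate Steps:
(b(-7) + (12*(-2) - 1))*291 = (-7 + (12*(-2) - 1))*291 = (-7 + (-24 - 1))*291 = (-7 - 25)*291 = -32*291 = -9312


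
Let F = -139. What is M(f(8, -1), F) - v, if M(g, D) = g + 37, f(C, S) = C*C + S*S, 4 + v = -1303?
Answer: 1409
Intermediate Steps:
v = -1307 (v = -4 - 1303 = -1307)
f(C, S) = C² + S²
M(g, D) = 37 + g
M(f(8, -1), F) - v = (37 + (8² + (-1)²)) - 1*(-1307) = (37 + (64 + 1)) + 1307 = (37 + 65) + 1307 = 102 + 1307 = 1409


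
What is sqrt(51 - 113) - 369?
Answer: -369 + I*sqrt(62) ≈ -369.0 + 7.874*I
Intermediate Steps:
sqrt(51 - 113) - 369 = sqrt(-62) - 369 = I*sqrt(62) - 369 = -369 + I*sqrt(62)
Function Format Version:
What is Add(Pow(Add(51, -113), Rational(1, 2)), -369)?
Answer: Add(-369, Mul(I, Pow(62, Rational(1, 2)))) ≈ Add(-369.00, Mul(7.8740, I))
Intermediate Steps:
Add(Pow(Add(51, -113), Rational(1, 2)), -369) = Add(Pow(-62, Rational(1, 2)), -369) = Add(Mul(I, Pow(62, Rational(1, 2))), -369) = Add(-369, Mul(I, Pow(62, Rational(1, 2))))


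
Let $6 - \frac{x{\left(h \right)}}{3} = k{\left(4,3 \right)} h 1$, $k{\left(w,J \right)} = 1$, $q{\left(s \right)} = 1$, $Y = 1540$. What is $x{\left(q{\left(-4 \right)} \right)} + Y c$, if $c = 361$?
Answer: $555955$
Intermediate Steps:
$x{\left(h \right)} = 18 - 3 h$ ($x{\left(h \right)} = 18 - 3 \cdot 1 h 1 = 18 - 3 h 1 = 18 - 3 h$)
$x{\left(q{\left(-4 \right)} \right)} + Y c = \left(18 - 3\right) + 1540 \cdot 361 = \left(18 - 3\right) + 555940 = 15 + 555940 = 555955$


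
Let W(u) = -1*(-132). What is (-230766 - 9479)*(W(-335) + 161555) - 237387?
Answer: -38844730702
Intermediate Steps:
W(u) = 132
(-230766 - 9479)*(W(-335) + 161555) - 237387 = (-230766 - 9479)*(132 + 161555) - 237387 = -240245*161687 - 237387 = -38844493315 - 237387 = -38844730702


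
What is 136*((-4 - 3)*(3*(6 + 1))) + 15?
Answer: -19977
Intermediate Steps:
136*((-4 - 3)*(3*(6 + 1))) + 15 = 136*(-21*7) + 15 = 136*(-7*21) + 15 = 136*(-147) + 15 = -19992 + 15 = -19977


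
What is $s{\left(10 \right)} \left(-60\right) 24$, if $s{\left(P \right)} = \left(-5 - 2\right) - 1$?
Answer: $11520$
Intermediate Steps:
$s{\left(P \right)} = -8$ ($s{\left(P \right)} = -7 - 1 = -8$)
$s{\left(10 \right)} \left(-60\right) 24 = \left(-8\right) \left(-60\right) 24 = 480 \cdot 24 = 11520$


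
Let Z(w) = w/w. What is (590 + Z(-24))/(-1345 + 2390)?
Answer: 591/1045 ≈ 0.56555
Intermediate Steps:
Z(w) = 1
(590 + Z(-24))/(-1345 + 2390) = (590 + 1)/(-1345 + 2390) = 591/1045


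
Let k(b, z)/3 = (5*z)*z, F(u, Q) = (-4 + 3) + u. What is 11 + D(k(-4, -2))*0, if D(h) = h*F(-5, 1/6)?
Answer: 11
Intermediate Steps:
F(u, Q) = -1 + u
k(b, z) = 15*z**2 (k(b, z) = 3*((5*z)*z) = 3*(5*z**2) = 15*z**2)
D(h) = -6*h (D(h) = h*(-1 - 5) = h*(-6) = -6*h)
11 + D(k(-4, -2))*0 = 11 - 90*(-2)**2*0 = 11 - 90*4*0 = 11 - 6*60*0 = 11 - 360*0 = 11 + 0 = 11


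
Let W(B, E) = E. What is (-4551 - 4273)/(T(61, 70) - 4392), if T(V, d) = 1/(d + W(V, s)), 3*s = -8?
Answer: 1782448/887181 ≈ 2.0091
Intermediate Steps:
s = -8/3 (s = (1/3)*(-8) = -8/3 ≈ -2.6667)
T(V, d) = 1/(-8/3 + d) (T(V, d) = 1/(d - 8/3) = 1/(-8/3 + d))
(-4551 - 4273)/(T(61, 70) - 4392) = (-4551 - 4273)/(3/(-8 + 3*70) - 4392) = -8824/(3/(-8 + 210) - 4392) = -8824/(3/202 - 4392) = -8824/(-887181/202) = -8824*(-202/887181) = 1782448/887181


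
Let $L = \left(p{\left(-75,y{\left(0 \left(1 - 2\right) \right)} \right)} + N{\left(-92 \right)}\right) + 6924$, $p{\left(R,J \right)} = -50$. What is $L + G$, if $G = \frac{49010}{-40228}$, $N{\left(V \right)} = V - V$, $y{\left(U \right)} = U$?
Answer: $\frac{138239131}{20114} \approx 6872.8$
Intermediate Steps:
$N{\left(V \right)} = 0$
$G = - \frac{24505}{20114}$ ($G = 49010 \left(- \frac{1}{40228}\right) = - \frac{24505}{20114} \approx -1.2183$)
$L = 6874$ ($L = \left(-50 + 0\right) + 6924 = -50 + 6924 = 6874$)
$L + G = 6874 - \frac{24505}{20114} = \frac{138239131}{20114}$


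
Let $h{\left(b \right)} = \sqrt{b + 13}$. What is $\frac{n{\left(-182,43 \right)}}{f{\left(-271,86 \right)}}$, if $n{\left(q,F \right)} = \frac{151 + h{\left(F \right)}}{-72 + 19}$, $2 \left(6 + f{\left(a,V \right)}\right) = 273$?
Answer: $- \frac{302}{13833} - \frac{4 \sqrt{14}}{13833} \approx -0.022914$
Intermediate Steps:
$f{\left(a,V \right)} = \frac{261}{2}$ ($f{\left(a,V \right)} = -6 + \frac{1}{2} \cdot 273 = -6 + \frac{273}{2} = \frac{261}{2}$)
$h{\left(b \right)} = \sqrt{13 + b}$
$n{\left(q,F \right)} = - \frac{151}{53} - \frac{\sqrt{13 + F}}{53}$ ($n{\left(q,F \right)} = \frac{151 + \sqrt{13 + F}}{-72 + 19} = \frac{151 + \sqrt{13 + F}}{-53} = \left(151 + \sqrt{13 + F}\right) \left(- \frac{1}{53}\right) = - \frac{151}{53} - \frac{\sqrt{13 + F}}{53}$)
$\frac{n{\left(-182,43 \right)}}{f{\left(-271,86 \right)}} = \frac{- \frac{151}{53} - \frac{\sqrt{13 + 43}}{53}}{\frac{261}{2}} = \left(- \frac{151}{53} - \frac{\sqrt{56}}{53}\right) \frac{2}{261} = \left(- \frac{151}{53} - \frac{2 \sqrt{14}}{53}\right) \frac{2}{261} = - \frac{302}{13833} - \frac{4 \sqrt{14}}{13833}$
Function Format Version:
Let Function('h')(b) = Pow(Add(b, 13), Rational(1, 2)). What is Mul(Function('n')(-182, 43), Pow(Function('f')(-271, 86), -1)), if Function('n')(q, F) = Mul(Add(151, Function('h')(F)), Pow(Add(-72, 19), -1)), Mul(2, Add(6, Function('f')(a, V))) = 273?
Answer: Add(Rational(-302, 13833), Mul(Rational(-4, 13833), Pow(14, Rational(1, 2)))) ≈ -0.022914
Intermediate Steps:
Function('f')(a, V) = Rational(261, 2) (Function('f')(a, V) = Add(-6, Mul(Rational(1, 2), 273)) = Add(-6, Rational(273, 2)) = Rational(261, 2))
Function('h')(b) = Pow(Add(13, b), Rational(1, 2))
Function('n')(q, F) = Add(Rational(-151, 53), Mul(Rational(-1, 53), Pow(Add(13, F), Rational(1, 2)))) (Function('n')(q, F) = Mul(Add(151, Pow(Add(13, F), Rational(1, 2))), Pow(Add(-72, 19), -1)) = Mul(Add(151, Pow(Add(13, F), Rational(1, 2))), Pow(-53, -1)) = Mul(Add(151, Pow(Add(13, F), Rational(1, 2))), Rational(-1, 53)) = Add(Rational(-151, 53), Mul(Rational(-1, 53), Pow(Add(13, F), Rational(1, 2)))))
Mul(Function('n')(-182, 43), Pow(Function('f')(-271, 86), -1)) = Mul(Add(Rational(-151, 53), Mul(Rational(-1, 53), Pow(Add(13, 43), Rational(1, 2)))), Pow(Rational(261, 2), -1)) = Mul(Add(Rational(-151, 53), Mul(Rational(-1, 53), Pow(56, Rational(1, 2)))), Rational(2, 261)) = Mul(Add(Rational(-151, 53), Mul(Rational(-1, 53), Mul(2, Pow(14, Rational(1, 2))))), Rational(2, 261)) = Mul(Add(Rational(-151, 53), Mul(Rational(-2, 53), Pow(14, Rational(1, 2)))), Rational(2, 261)) = Add(Rational(-302, 13833), Mul(Rational(-4, 13833), Pow(14, Rational(1, 2))))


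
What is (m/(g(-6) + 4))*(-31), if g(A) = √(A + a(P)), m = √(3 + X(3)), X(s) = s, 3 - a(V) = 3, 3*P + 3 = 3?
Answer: -62*√6/11 + 93*I/11 ≈ -13.806 + 8.4545*I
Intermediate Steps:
P = 0 (P = -1 + (⅓)*3 = -1 + 1 = 0)
a(V) = 0 (a(V) = 3 - 1*3 = 3 - 3 = 0)
m = √6 (m = √(3 + 3) = √6 ≈ 2.4495)
g(A) = √A (g(A) = √(A + 0) = √A)
(m/(g(-6) + 4))*(-31) = (√6/(√(-6) + 4))*(-31) = (√6/(I*√6 + 4))*(-31) = (√6/(4 + I*√6))*(-31) = -31*√6/(4 + I*√6)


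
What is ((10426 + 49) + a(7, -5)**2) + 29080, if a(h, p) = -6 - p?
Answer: 39556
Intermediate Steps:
((10426 + 49) + a(7, -5)**2) + 29080 = ((10426 + 49) + (-6 - 1*(-5))**2) + 29080 = (10475 + (-6 + 5)**2) + 29080 = (10475 + (-1)**2) + 29080 = (10475 + 1) + 29080 = 10476 + 29080 = 39556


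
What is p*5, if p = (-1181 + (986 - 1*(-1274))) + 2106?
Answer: 15925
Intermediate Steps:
p = 3185 (p = (-1181 + (986 + 1274)) + 2106 = (-1181 + 2260) + 2106 = 1079 + 2106 = 3185)
p*5 = 3185*5 = 15925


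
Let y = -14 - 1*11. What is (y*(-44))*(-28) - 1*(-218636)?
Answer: 187836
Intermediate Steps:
y = -25 (y = -14 - 11 = -25)
(y*(-44))*(-28) - 1*(-218636) = -25*(-44)*(-28) - 1*(-218636) = 1100*(-28) + 218636 = -30800 + 218636 = 187836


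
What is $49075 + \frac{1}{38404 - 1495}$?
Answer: $\frac{1811309176}{36909} \approx 49075.0$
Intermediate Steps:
$49075 + \frac{1}{38404 - 1495} = 49075 + \frac{1}{36909} = \frac{1811309176}{36909}$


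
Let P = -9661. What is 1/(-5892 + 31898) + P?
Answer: -251243965/26006 ≈ -9661.0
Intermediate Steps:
1/(-5892 + 31898) + P = 1/(-5892 + 31898) - 9661 = 1/26006 - 9661 = -251243965/26006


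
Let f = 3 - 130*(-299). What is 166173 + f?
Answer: 205046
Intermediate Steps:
f = 38873 (f = 3 + 38870 = 38873)
166173 + f = 166173 + 38873 = 205046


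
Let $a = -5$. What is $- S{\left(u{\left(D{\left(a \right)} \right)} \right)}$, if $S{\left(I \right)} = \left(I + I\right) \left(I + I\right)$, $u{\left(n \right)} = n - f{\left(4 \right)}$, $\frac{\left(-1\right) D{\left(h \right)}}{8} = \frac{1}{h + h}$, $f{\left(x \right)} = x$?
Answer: $- \frac{1024}{25} \approx -40.96$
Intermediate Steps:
$D{\left(h \right)} = - \frac{4}{h}$ ($D{\left(h \right)} = - \frac{8}{h + h} = - \frac{8}{2 h} = - 8 \frac{1}{2 h} = - \frac{4}{h}$)
$u{\left(n \right)} = -4 + n$ ($u{\left(n \right)} = n - 4 = -4 + n$)
$S{\left(I \right)} = 4 I^{2}$ ($S{\left(I \right)} = 2 I 2 I = 4 I^{2}$)
$- S{\left(u{\left(D{\left(a \right)} \right)} \right)} = - 4 \left(-4 - \frac{4}{-5}\right)^{2} = - 4 \left(-4 - - \frac{4}{5}\right)^{2} = - 4 \left(-4 + \frac{4}{5}\right)^{2} = - 4 \left(- \frac{16}{5}\right)^{2} = - \frac{4 \cdot 256}{25} = \left(-1\right) \frac{1024}{25} = - \frac{1024}{25}$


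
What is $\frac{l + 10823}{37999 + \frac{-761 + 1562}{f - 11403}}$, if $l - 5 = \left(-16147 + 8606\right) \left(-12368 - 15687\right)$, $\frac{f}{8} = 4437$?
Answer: $\frac{566382481691}{101723412} \approx 5567.9$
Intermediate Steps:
$f = 35496$ ($f = 8 \cdot 4437 = 35496$)
$l = 211562760$ ($l = 5 + \left(-16147 + 8606\right) \left(-12368 - 15687\right) = 5 - -211562755 = 5 + 211562755 = 211562760$)
$\frac{l + 10823}{37999 + \frac{-761 + 1562}{f - 11403}} = \frac{211562760 + 10823}{37999 + \frac{-761 + 1562}{35496 - 11403}} = \frac{211573583}{37999 + \frac{801}{24093}} = \frac{211573583}{37999 + 801 \cdot \frac{1}{24093}} = \frac{211573583}{37999 + \frac{89}{2677}} = \frac{211573583}{\frac{101723412}{2677}} = 211573583 \cdot \frac{2677}{101723412} = \frac{566382481691}{101723412}$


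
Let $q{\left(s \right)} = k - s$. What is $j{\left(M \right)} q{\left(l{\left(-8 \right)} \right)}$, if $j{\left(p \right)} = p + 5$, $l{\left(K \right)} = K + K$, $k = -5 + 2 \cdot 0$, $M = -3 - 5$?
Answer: $-33$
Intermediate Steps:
$M = -8$ ($M = -3 - 5 = -8$)
$k = -5$ ($k = -5 + 0 = -5$)
$l{\left(K \right)} = 2 K$
$j{\left(p \right)} = 5 + p$
$q{\left(s \right)} = -5 - s$
$j{\left(M \right)} q{\left(l{\left(-8 \right)} \right)} = \left(5 - 8\right) \left(-5 - 2 \left(-8\right)\right) = - 3 \left(-5 - -16\right) = - 3 \left(-5 + 16\right) = \left(-3\right) 11 = -33$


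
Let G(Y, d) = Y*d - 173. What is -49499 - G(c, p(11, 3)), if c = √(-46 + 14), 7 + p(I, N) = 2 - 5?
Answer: -49326 + 40*I*√2 ≈ -49326.0 + 56.569*I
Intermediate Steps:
p(I, N) = -10 (p(I, N) = -7 + (2 - 5) = -7 - 3 = -10)
c = 4*I*√2 (c = √(-32) = 4*I*√2 ≈ 5.6569*I)
G(Y, d) = -173 + Y*d
-49499 - G(c, p(11, 3)) = -49499 - (-173 + (4*I*√2)*(-10)) = -49499 - (-173 - 40*I*√2) = -49499 + (173 + 40*I*√2) = -49326 + 40*I*√2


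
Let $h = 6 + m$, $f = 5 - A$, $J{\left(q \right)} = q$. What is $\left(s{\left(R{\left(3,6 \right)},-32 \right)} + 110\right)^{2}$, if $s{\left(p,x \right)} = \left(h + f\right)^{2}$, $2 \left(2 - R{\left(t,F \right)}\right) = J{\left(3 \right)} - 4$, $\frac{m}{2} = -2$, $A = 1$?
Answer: $21316$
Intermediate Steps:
$m = -4$ ($m = 2 \left(-2\right) = -4$)
$f = 4$ ($f = 5 - 1 = 4$)
$h = 2$ ($h = 6 - 4 = 2$)
$R{\left(t,F \right)} = \frac{5}{2}$ ($R{\left(t,F \right)} = 2 - \frac{3 - 4}{2} = 2 - - \frac{1}{2} = 2 + \frac{1}{2} = \frac{5}{2}$)
$s{\left(p,x \right)} = 36$ ($s{\left(p,x \right)} = \left(2 + 4\right)^{2} = 6^{2} = 36$)
$\left(s{\left(R{\left(3,6 \right)},-32 \right)} + 110\right)^{2} = \left(36 + 110\right)^{2} = 146^{2} = 21316$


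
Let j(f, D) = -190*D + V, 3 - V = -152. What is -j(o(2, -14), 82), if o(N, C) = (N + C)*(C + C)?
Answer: 15425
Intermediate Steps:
V = 155 (V = 3 - 1*(-152) = 3 + 152 = 155)
o(N, C) = 2*C*(C + N) (o(N, C) = (C + N)*(2*C) = 2*C*(C + N))
j(f, D) = 155 - 190*D (j(f, D) = -190*D + 155 = 155 - 190*D)
-j(o(2, -14), 82) = -(155 - 190*82) = -(155 - 15580) = -1*(-15425) = 15425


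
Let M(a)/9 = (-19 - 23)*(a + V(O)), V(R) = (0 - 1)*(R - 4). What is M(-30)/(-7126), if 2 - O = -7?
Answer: -945/509 ≈ -1.8566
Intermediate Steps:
O = 9 (O = 2 - 1*(-7) = 2 + 7 = 9)
V(R) = 4 - R (V(R) = -(-4 + R) = 4 - R)
M(a) = 1890 - 378*a (M(a) = 9*((-19 - 23)*(a + (4 - 1*9))) = 9*(-42*(a + (4 - 9))) = 9*(-42*(a - 5)) = 9*(-42*(-5 + a)) = 9*(210 - 42*a) = 1890 - 378*a)
M(-30)/(-7126) = (1890 - 378*(-30))/(-7126) = (1890 + 11340)*(-1/7126) = 13230*(-1/7126) = -945/509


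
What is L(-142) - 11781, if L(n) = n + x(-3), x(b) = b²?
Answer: -11914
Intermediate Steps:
L(n) = 9 + n (L(n) = n + (-3)² = n + 9 = 9 + n)
L(-142) - 11781 = (9 - 142) - 11781 = -133 - 11781 = -11914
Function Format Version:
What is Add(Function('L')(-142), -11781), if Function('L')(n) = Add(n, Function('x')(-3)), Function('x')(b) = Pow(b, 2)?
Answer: -11914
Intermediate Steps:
Function('L')(n) = Add(9, n) (Function('L')(n) = Add(n, Pow(-3, 2)) = Add(n, 9) = Add(9, n))
Add(Function('L')(-142), -11781) = Add(Add(9, -142), -11781) = Add(-133, -11781) = -11914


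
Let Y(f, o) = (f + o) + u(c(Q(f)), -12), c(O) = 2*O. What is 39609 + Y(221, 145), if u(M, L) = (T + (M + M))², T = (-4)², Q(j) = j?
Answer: 849975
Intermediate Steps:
T = 16
u(M, L) = (16 + 2*M)² (u(M, L) = (16 + (M + M))² = (16 + 2*M)²)
Y(f, o) = f + o + 4*(8 + 2*f)² (Y(f, o) = (f + o) + 4*(8 + 2*f)² = f + o + 4*(8 + 2*f)²)
39609 + Y(221, 145) = 39609 + (221 + 145 + 16*(4 + 221)²) = 39609 + (221 + 145 + 16*225²) = 39609 + (221 + 145 + 16*50625) = 39609 + (221 + 145 + 810000) = 39609 + 810366 = 849975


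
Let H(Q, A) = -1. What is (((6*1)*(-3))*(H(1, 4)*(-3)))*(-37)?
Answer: 1998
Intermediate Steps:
(((6*1)*(-3))*(H(1, 4)*(-3)))*(-37) = (((6*1)*(-3))*(-1*(-3)))*(-37) = ((6*(-3))*3)*(-37) = -18*3*(-37) = -54*(-37) = 1998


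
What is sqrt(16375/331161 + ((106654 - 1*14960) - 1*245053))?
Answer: 16*I*sqrt(65697301798419)/331161 ≈ 391.61*I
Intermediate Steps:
sqrt(16375/331161 + ((106654 - 1*14960) - 1*245053)) = sqrt(16375*(1/331161) + ((106654 - 14960) - 245053)) = sqrt(16375/331161 + (91694 - 245053)) = sqrt(16375/331161 - 153359) = sqrt(-50786503424/331161) = 16*I*sqrt(65697301798419)/331161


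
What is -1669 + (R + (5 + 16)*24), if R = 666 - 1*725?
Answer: -1224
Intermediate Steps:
R = -59 (R = 666 - 725 = -59)
-1669 + (R + (5 + 16)*24) = -1669 + (-59 + (5 + 16)*24) = -1669 + (-59 + 21*24) = -1669 + (-59 + 504) = -1669 + 445 = -1224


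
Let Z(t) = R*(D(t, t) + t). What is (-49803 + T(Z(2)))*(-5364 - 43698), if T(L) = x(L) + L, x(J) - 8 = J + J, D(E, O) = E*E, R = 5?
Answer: 2438626710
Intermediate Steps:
D(E, O) = E²
x(J) = 8 + 2*J (x(J) = 8 + (J + J) = 8 + 2*J)
Z(t) = 5*t + 5*t² (Z(t) = 5*(t² + t) = 5*(t + t²) = 5*t + 5*t²)
T(L) = 8 + 3*L (T(L) = (8 + 2*L) + L = 8 + 3*L)
(-49803 + T(Z(2)))*(-5364 - 43698) = (-49803 + (8 + 3*(5*2*(1 + 2))))*(-5364 - 43698) = (-49803 + (8 + 3*(5*2*3)))*(-49062) = (-49803 + (8 + 3*30))*(-49062) = (-49803 + (8 + 90))*(-49062) = (-49803 + 98)*(-49062) = -49705*(-49062) = 2438626710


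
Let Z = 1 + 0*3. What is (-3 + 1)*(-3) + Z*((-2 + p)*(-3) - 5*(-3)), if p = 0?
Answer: 27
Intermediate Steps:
Z = 1 (Z = 1 + 0 = 1)
(-3 + 1)*(-3) + Z*((-2 + p)*(-3) - 5*(-3)) = (-3 + 1)*(-3) + 1*((-2 + 0)*(-3) - 5*(-3)) = -2*(-3) + 1*(-2*(-3) - 1*(-15)) = 6 + 1*(6 + 15) = 6 + 1*21 = 6 + 21 = 27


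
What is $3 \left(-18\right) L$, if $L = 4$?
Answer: $-216$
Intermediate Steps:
$3 \left(-18\right) L = 3 \left(-18\right) 4 = \left(-54\right) 4 = -216$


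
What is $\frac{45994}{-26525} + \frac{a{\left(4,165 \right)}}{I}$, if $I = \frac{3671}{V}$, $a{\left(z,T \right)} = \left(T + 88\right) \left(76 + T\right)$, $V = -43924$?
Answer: $- \frac{71038841673274}{97373275} \approx -7.2955 \cdot 10^{5}$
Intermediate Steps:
$a{\left(z,T \right)} = \left(76 + T\right) \left(88 + T\right)$ ($a{\left(z,T \right)} = \left(88 + T\right) \left(76 + T\right) = \left(76 + T\right) \left(88 + T\right)$)
$I = - \frac{3671}{43924}$ ($I = \frac{3671}{-43924} = 3671 \left(- \frac{1}{43924}\right) = - \frac{3671}{43924} \approx -0.083576$)
$\frac{45994}{-26525} + \frac{a{\left(4,165 \right)}}{I} = \frac{45994}{-26525} + \frac{6688 + 165^{2} + 164 \cdot 165}{- \frac{3671}{43924}} = 45994 \left(- \frac{1}{26525}\right) + \left(6688 + 27225 + 27060\right) \left(- \frac{43924}{3671}\right) = - \frac{45994}{26525} + 60973 \left(- \frac{43924}{3671}\right) = - \frac{45994}{26525} - \frac{2678178052}{3671} = - \frac{71038841673274}{97373275}$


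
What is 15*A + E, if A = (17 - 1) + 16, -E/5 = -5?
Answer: 505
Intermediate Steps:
E = 25 (E = -5*(-5) = 25)
A = 32 (A = 16 + 16 = 32)
15*A + E = 15*32 + 25 = 480 + 25 = 505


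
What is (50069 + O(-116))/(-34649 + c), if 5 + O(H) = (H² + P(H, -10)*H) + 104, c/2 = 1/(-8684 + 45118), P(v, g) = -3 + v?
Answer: -352626469/157800208 ≈ -2.2346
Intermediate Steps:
c = 1/18217 (c = 2/(-8684 + 45118) = 2/36434 = 2*(1/36434) = 1/18217 ≈ 5.4894e-5)
O(H) = 99 + H² + H*(-3 + H) (O(H) = -5 + ((H² + (-3 + H)*H) + 104) = -5 + ((H² + H*(-3 + H)) + 104) = -5 + (104 + H² + H*(-3 + H)) = 99 + H² + H*(-3 + H))
(50069 + O(-116))/(-34649 + c) = (50069 + (99 + (-116)² - 116*(-3 - 116)))/(-34649 + 1/18217) = (50069 + (99 + 13456 - 116*(-119)))/(-631200832/18217) = (50069 + (99 + 13456 + 13804))*(-18217/631200832) = (50069 + 27359)*(-18217/631200832) = 77428*(-18217/631200832) = -352626469/157800208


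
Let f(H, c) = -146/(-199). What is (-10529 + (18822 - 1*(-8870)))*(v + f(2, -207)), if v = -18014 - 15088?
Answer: -113055289776/199 ≈ -5.6812e+8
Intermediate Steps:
v = -33102
f(H, c) = 146/199 (f(H, c) = -146*(-1/199) = 146/199)
(-10529 + (18822 - 1*(-8870)))*(v + f(2, -207)) = (-10529 + (18822 - 1*(-8870)))*(-33102 + 146/199) = (-10529 + (18822 + 8870))*(-6587152/199) = (-10529 + 27692)*(-6587152/199) = 17163*(-6587152/199) = -113055289776/199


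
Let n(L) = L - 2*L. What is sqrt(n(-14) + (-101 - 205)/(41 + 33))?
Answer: sqrt(13505)/37 ≈ 3.1408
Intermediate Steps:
n(L) = -L
sqrt(n(-14) + (-101 - 205)/(41 + 33)) = sqrt(-1*(-14) + (-101 - 205)/(41 + 33)) = sqrt(14 - 306/74) = sqrt(14 - 306*1/74) = sqrt(14 - 153/37) = sqrt(365/37) = sqrt(13505)/37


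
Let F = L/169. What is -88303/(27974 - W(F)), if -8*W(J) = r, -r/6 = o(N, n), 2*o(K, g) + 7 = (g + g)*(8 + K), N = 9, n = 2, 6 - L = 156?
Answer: -706424/223609 ≈ -3.1592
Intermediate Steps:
L = -150 (L = 6 - 1*156 = 6 - 156 = -150)
F = -150/169 ≈ -0.88757
o(K, g) = -7/2 + g*(8 + K) (o(K, g) = -7/2 + ((g + g)*(8 + K))/2 = -7/2 + ((2*g)*(8 + K))/2 = -7/2 + (2*g*(8 + K))/2 = -7/2 + g*(8 + K))
r = -183 (r = -6*(-7/2 + 8*2 + 9*2) = -6*(-7/2 + 16 + 18) = -6*61/2 = -183)
W(J) = 183/8 (W(J) = -1/8*(-183) = 183/8)
-88303/(27974 - W(F)) = -88303/(27974 - 1*183/8) = -88303/(27974 - 183/8) = -88303/223609/8 = -88303*8/223609 = -706424/223609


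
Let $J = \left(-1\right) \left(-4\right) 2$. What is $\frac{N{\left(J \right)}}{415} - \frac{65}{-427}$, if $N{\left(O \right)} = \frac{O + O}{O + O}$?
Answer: $\frac{27402}{177205} \approx 0.15463$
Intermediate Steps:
$J = 8$ ($J = 4 \cdot 2 = 8$)
$N{\left(O \right)} = 1$ ($N{\left(O \right)} = \frac{2 O}{2 O} = 2 O \frac{1}{2 O} = 1$)
$\frac{N{\left(J \right)}}{415} - \frac{65}{-427} = 1 \cdot \frac{1}{415} - \frac{65}{-427} = 1 \cdot \frac{1}{415} - - \frac{65}{427} = \frac{1}{415} + \frac{65}{427} = \frac{27402}{177205}$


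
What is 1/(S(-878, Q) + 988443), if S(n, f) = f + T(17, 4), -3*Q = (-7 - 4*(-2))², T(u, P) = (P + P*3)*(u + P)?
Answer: 3/2966336 ≈ 1.0113e-6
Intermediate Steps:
T(u, P) = 4*P*(P + u) (T(u, P) = (P + 3*P)*(P + u) = (4*P)*(P + u) = 4*P*(P + u))
Q = -⅓ (Q = -(-7 - 4*(-2))²/3 = -(-7 + 8)²/3 = -⅓*1² = -⅓*1 = -⅓ ≈ -0.33333)
S(n, f) = 336 + f (S(n, f) = f + 4*4*(4 + 17) = f + 4*4*21 = f + 336 = 336 + f)
1/(S(-878, Q) + 988443) = 1/((336 - ⅓) + 988443) = 1/(1007/3 + 988443) = 1/(2966336/3) = 3/2966336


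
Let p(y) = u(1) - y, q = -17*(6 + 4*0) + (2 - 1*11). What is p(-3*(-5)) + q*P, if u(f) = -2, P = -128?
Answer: 14191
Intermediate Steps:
q = -111 (q = -17*(6 + 0) + (2 - 11) = -17*6 - 9 = -102 - 9 = -111)
p(y) = -2 - y
p(-3*(-5)) + q*P = (-2 - (-3)*(-5)) - 111*(-128) = (-2 - 1*15) + 14208 = (-2 - 15) + 14208 = -17 + 14208 = 14191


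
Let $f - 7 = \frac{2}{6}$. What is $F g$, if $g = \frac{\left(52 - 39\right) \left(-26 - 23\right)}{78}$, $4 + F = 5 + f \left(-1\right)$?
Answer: $\frac{931}{18} \approx 51.722$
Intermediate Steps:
$f = \frac{22}{3}$ ($f = 7 + \frac{2}{6} = 7 + 2 \cdot \frac{1}{6} = 7 + \frac{1}{3} = \frac{22}{3} \approx 7.3333$)
$F = - \frac{19}{3}$ ($F = -4 + \left(5 + \frac{22}{3} \left(-1\right)\right) = -4 + \left(5 - \frac{22}{3}\right) = -4 - \frac{7}{3} = - \frac{19}{3} \approx -6.3333$)
$g = - \frac{49}{6}$ ($g = 13 \left(-49\right) \frac{1}{78} = \left(-637\right) \frac{1}{78} = - \frac{49}{6} \approx -8.1667$)
$F g = \left(- \frac{19}{3}\right) \left(- \frac{49}{6}\right) = \frac{931}{18}$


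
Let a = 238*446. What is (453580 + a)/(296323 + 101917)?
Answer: 34983/24890 ≈ 1.4055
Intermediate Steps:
a = 106148
(453580 + a)/(296323 + 101917) = (453580 + 106148)/(296323 + 101917) = 559728/398240 = 559728*(1/398240) = 34983/24890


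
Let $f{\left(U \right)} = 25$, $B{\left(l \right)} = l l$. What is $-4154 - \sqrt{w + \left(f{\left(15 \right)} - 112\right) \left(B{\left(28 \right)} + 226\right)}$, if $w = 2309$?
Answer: $-4154 - i \sqrt{85561} \approx -4154.0 - 292.51 i$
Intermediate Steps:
$B{\left(l \right)} = l^{2}$
$-4154 - \sqrt{w + \left(f{\left(15 \right)} - 112\right) \left(B{\left(28 \right)} + 226\right)} = -4154 - \sqrt{2309 + \left(25 - 112\right) \left(28^{2} + 226\right)} = -4154 - \sqrt{2309 - 87 \left(784 + 226\right)} = -4154 - \sqrt{2309 - 87870} = -4154 - \sqrt{-85561} = -4154 - i \sqrt{85561}$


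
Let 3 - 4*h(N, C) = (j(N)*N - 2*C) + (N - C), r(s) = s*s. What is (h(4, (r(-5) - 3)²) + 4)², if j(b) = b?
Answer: 2105401/16 ≈ 1.3159e+5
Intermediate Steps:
r(s) = s²
h(N, C) = ¾ - N/4 - N²/4 + 3*C/4 (h(N, C) = ¾ - ((N*N - 2*C) + (N - C))/4 = ¾ - ((N² - 2*C) + (N - C))/4 = ¾ - (N + N² - 3*C)/4 = ¾ + (-N/4 - N²/4 + 3*C/4) = ¾ - N/4 - N²/4 + 3*C/4)
(h(4, (r(-5) - 3)²) + 4)² = ((¾ - ¼*4 - ¼*4² + 3*((-5)² - 3)²/4) + 4)² = ((¾ - 1 - ¼*16 + 3*(25 - 3)²/4) + 4)² = ((¾ - 1 - 4 + (¾)*22²) + 4)² = ((¾ - 1 - 4 + (¾)*484) + 4)² = ((¾ - 1 - 4 + 363) + 4)² = (1435/4 + 4)² = (1451/4)² = 2105401/16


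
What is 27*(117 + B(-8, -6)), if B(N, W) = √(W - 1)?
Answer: 3159 + 27*I*√7 ≈ 3159.0 + 71.435*I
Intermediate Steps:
B(N, W) = √(-1 + W)
27*(117 + B(-8, -6)) = 27*(117 + √(-1 - 6)) = 27*(117 + √(-7)) = 27*(117 + I*√7) = 3159 + 27*I*√7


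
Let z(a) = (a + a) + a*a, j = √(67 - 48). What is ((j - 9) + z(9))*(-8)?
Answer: -720 - 8*√19 ≈ -754.87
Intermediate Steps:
j = √19 ≈ 4.3589
z(a) = a² + 2*a (z(a) = 2*a + a² = a² + 2*a)
((j - 9) + z(9))*(-8) = ((√19 - 9) + 9*(2 + 9))*(-8) = ((-9 + √19) + 9*11)*(-8) = ((-9 + √19) + 99)*(-8) = (90 + √19)*(-8) = -720 - 8*√19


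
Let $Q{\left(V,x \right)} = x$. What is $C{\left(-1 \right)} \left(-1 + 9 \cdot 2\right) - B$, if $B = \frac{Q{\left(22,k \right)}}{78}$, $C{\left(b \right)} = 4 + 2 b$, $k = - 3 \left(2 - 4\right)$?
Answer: $\frac{441}{13} \approx 33.923$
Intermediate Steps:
$k = 6$ ($k = \left(-3\right) \left(-2\right) = 6$)
$B = \frac{1}{13}$ ($B = \frac{6}{78} = 6 \cdot \frac{1}{78} = \frac{1}{13} \approx 0.076923$)
$C{\left(-1 \right)} \left(-1 + 9 \cdot 2\right) - B = \left(4 + 2 \left(-1\right)\right) \left(-1 + 9 \cdot 2\right) - \frac{1}{13} = \left(4 - 2\right) \left(-1 + 18\right) - \frac{1}{13} = 2 \cdot 17 - \frac{1}{13} = 34 - \frac{1}{13} = \frac{441}{13}$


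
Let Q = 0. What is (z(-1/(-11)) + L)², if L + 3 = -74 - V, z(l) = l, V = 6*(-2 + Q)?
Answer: 509796/121 ≈ 4213.2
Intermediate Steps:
V = -12 (V = 6*(-2 + 0) = 6*(-2) = -12)
L = -65 (L = -3 + (-74 - 1*(-12)) = -3 + (-74 + 12) = -3 - 62 = -65)
(z(-1/(-11)) + L)² = (-1/(-11) - 65)² = (-1*(-1/11) - 65)² = (1/11 - 65)² = (-714/11)² = 509796/121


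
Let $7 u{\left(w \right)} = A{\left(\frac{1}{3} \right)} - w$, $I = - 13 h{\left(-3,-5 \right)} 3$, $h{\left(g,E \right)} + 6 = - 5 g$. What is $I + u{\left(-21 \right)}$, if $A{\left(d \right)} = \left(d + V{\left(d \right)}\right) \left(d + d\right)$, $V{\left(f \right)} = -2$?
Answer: $- \frac{21934}{63} \approx -348.16$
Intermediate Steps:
$h{\left(g,E \right)} = -6 - 5 g$
$I = -351$ ($I = - 13 \left(-6 - -15\right) 3 = - 13 \left(-6 + 15\right) 3 = \left(-13\right) 9 \cdot 3 = \left(-117\right) 3 = -351$)
$A{\left(d \right)} = 2 d \left(-2 + d\right)$ ($A{\left(d \right)} = \left(d - 2\right) \left(d + d\right) = \left(-2 + d\right) 2 d = 2 d \left(-2 + d\right)$)
$u{\left(w \right)} = - \frac{10}{63} - \frac{w}{7}$ ($u{\left(w \right)} = \frac{\frac{2 \left(-2 + \frac{1}{3}\right)}{3} - w}{7} = \frac{2 \cdot \frac{1}{3} \left(-2 + \frac{1}{3}\right) - w}{7} = \frac{2 \cdot \frac{1}{3} \left(- \frac{5}{3}\right) - w}{7} = \frac{- \frac{10}{9} - w}{7} = - \frac{10}{63} - \frac{w}{7}$)
$I + u{\left(-21 \right)} = -351 - - \frac{179}{63} = -351 + \left(- \frac{10}{63} + 3\right) = -351 + \frac{179}{63} = - \frac{21934}{63}$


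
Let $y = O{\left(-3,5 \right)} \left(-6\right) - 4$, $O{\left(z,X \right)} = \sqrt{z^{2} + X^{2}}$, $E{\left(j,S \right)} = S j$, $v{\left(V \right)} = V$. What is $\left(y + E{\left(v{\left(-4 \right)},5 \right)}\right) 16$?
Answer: $-384 - 96 \sqrt{34} \approx -943.77$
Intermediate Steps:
$O{\left(z,X \right)} = \sqrt{X^{2} + z^{2}}$
$y = -4 - 6 \sqrt{34}$ ($y = \sqrt{5^{2} + \left(-3\right)^{2}} \left(-6\right) - 4 = \sqrt{25 + 9} \left(-6\right) - 4 = \sqrt{34} \left(-6\right) - 4 = - 6 \sqrt{34} - 4 = -4 - 6 \sqrt{34} \approx -38.986$)
$\left(y + E{\left(v{\left(-4 \right)},5 \right)}\right) 16 = \left(\left(-4 - 6 \sqrt{34}\right) + 5 \left(-4\right)\right) 16 = \left(\left(-4 - 6 \sqrt{34}\right) - 20\right) 16 = \left(-24 - 6 \sqrt{34}\right) 16 = -384 - 96 \sqrt{34}$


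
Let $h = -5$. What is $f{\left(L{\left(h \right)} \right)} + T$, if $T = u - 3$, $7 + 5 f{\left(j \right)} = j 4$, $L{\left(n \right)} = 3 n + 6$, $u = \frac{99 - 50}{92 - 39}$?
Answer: $- \frac{2829}{265} \approx -10.675$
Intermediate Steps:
$u = \frac{49}{53} \approx 0.92453$
$L{\left(n \right)} = 6 + 3 n$
$f{\left(j \right)} = - \frac{7}{5} + \frac{4 j}{5}$ ($f{\left(j \right)} = - \frac{7}{5} + \frac{j 4}{5} = - \frac{7}{5} + \frac{4 j}{5}$)
$T = - \frac{110}{53}$ ($T = \frac{49}{53} - 3 = - \frac{110}{53} \approx -2.0755$)
$f{\left(L{\left(h \right)} \right)} + T = \left(- \frac{7}{5} + \frac{4 \left(6 + 3 \left(-5\right)\right)}{5}\right) - \frac{110}{53} = \left(- \frac{7}{5} + \frac{4 \left(6 - 15\right)}{5}\right) - \frac{110}{53} = \left(- \frac{7}{5} + \frac{4}{5} \left(-9\right)\right) - \frac{110}{53} = \left(- \frac{7}{5} - \frac{36}{5}\right) - \frac{110}{53} = - \frac{43}{5} - \frac{110}{53} = - \frac{2829}{265}$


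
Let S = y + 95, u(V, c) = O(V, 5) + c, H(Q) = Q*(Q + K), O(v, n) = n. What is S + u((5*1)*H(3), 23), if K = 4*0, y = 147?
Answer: 270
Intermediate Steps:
K = 0
H(Q) = Q² (H(Q) = Q*(Q + 0) = Q*Q = Q²)
u(V, c) = 5 + c
S = 242 (S = 147 + 95 = 242)
S + u((5*1)*H(3), 23) = 242 + (5 + 23) = 242 + 28 = 270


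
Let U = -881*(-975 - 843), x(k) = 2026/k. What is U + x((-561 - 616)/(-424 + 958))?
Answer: 1884069582/1177 ≈ 1.6007e+6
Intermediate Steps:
U = 1601658 (U = -881*(-1818) = 1601658)
U + x((-561 - 616)/(-424 + 958)) = 1601658 + 2026/(((-561 - 616)/(-424 + 958))) = 1601658 + 2026/((-1177/534)) = 1601658 + 2026/((-1177*1/534)) = 1601658 + 2026/(-1177/534) = 1601658 + 2026*(-534/1177) = 1601658 - 1081884/1177 = 1884069582/1177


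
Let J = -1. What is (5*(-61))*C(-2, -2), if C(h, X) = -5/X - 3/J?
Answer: -3355/2 ≈ -1677.5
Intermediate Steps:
C(h, X) = 3 - 5/X (C(h, X) = -5/X - 3/(-1) = -5/X - 3*(-1) = -5/X + 3 = 3 - 5/X)
(5*(-61))*C(-2, -2) = (5*(-61))*(3 - 5/(-2)) = -305*(3 - 5*(-1/2)) = -305*(3 + 5/2) = -305*11/2 = -3355/2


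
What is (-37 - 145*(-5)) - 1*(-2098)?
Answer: 2786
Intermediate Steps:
(-37 - 145*(-5)) - 1*(-2098) = (-37 - 29*(-25)) + 2098 = (-37 + 725) + 2098 = 688 + 2098 = 2786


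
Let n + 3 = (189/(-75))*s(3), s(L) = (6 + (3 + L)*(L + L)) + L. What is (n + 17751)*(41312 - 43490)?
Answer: -192040794/5 ≈ -3.8408e+7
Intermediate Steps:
s(L) = 6 + L + 2*L*(3 + L) (s(L) = (6 + (3 + L)*(2*L)) + L = (6 + 2*L*(3 + L)) + L = 6 + L + 2*L*(3 + L))
n = -582/5 (n = -3 + (189/(-75))*(6 + 2*3**2 + 7*3) = -3 + (189*(-1/75))*(6 + 2*9 + 21) = -3 - 63*(6 + 18 + 21)/25 = -3 - 63/25*45 = -3 - 567/5 = -582/5 ≈ -116.40)
(n + 17751)*(41312 - 43490) = (-582/5 + 17751)*(41312 - 43490) = (88173/5)*(-2178) = -192040794/5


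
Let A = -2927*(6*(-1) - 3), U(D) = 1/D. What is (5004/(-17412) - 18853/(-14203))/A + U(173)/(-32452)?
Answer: 17112351956359/435413872517685012 ≈ 3.9301e-5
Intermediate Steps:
A = 26343 (A = -2927*(-6 - 3) = -2927*(-9) = 26343)
(5004/(-17412) - 18853/(-14203))/A + U(173)/(-32452) = (5004/(-17412) - 18853/(-14203))/26343 + 1/(173*(-32452)) = (5004*(-1/17412) - 18853*(-1/14203))*(1/26343) + (1/173)*(-1/32452) = (-417/1451 + 18853/14203)*(1/26343) - 1/5614196 = (21433052/20608553)*(1/26343) - 1/5614196 = 21433052/542891111679 - 1/5614196 = 17112351956359/435413872517685012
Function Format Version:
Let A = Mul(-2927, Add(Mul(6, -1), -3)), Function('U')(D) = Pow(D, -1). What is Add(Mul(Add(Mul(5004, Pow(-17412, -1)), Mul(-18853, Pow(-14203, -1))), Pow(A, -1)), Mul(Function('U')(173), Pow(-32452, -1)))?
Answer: Rational(17112351956359, 435413872517685012) ≈ 3.9301e-5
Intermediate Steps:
A = 26343 (A = Mul(-2927, Add(-6, -3)) = Mul(-2927, -9) = 26343)
Add(Mul(Add(Mul(5004, Pow(-17412, -1)), Mul(-18853, Pow(-14203, -1))), Pow(A, -1)), Mul(Function('U')(173), Pow(-32452, -1))) = Add(Mul(Add(Mul(5004, Pow(-17412, -1)), Mul(-18853, Pow(-14203, -1))), Pow(26343, -1)), Mul(Pow(173, -1), Pow(-32452, -1))) = Add(Mul(Add(Mul(5004, Rational(-1, 17412)), Mul(-18853, Rational(-1, 14203))), Rational(1, 26343)), Mul(Rational(1, 173), Rational(-1, 32452))) = Add(Mul(Add(Rational(-417, 1451), Rational(18853, 14203)), Rational(1, 26343)), Rational(-1, 5614196)) = Add(Mul(Rational(21433052, 20608553), Rational(1, 26343)), Rational(-1, 5614196)) = Add(Rational(21433052, 542891111679), Rational(-1, 5614196)) = Rational(17112351956359, 435413872517685012)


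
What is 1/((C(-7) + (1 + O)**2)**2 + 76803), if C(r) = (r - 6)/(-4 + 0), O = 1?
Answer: 16/1229689 ≈ 1.3011e-5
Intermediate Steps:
C(r) = 3/2 - r/4 (C(r) = (-6 + r)/(-4) = (-6 + r)*(-1/4) = 3/2 - r/4)
1/((C(-7) + (1 + O)**2)**2 + 76803) = 1/(((3/2 - 1/4*(-7)) + (1 + 1)**2)**2 + 76803) = 1/(((3/2 + 7/4) + 2**2)**2 + 76803) = 1/((13/4 + 4)**2 + 76803) = 1/((29/4)**2 + 76803) = 1/(841/16 + 76803) = 1/(1229689/16) = 16/1229689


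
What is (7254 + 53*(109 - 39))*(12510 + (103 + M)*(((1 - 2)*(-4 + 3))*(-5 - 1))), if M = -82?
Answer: 135778176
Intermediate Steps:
(7254 + 53*(109 - 39))*(12510 + (103 + M)*(((1 - 2)*(-4 + 3))*(-5 - 1))) = (7254 + 53*(109 - 39))*(12510 + (103 - 82)*(((1 - 2)*(-4 + 3))*(-5 - 1))) = (7254 + 53*70)*(12510 + 21*(-1*(-1)*(-6))) = (7254 + 3710)*(12510 + 21*(1*(-6))) = 10964*(12510 + 21*(-6)) = 10964*(12510 - 126) = 10964*12384 = 135778176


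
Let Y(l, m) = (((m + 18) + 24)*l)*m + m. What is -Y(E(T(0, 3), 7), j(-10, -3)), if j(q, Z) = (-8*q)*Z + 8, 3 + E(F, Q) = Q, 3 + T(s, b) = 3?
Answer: -176088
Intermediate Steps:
T(s, b) = 0 (T(s, b) = -3 + 3 = 0)
E(F, Q) = -3 + Q
j(q, Z) = 8 - 8*Z*q (j(q, Z) = -8*Z*q + 8 = 8 - 8*Z*q)
Y(l, m) = m + l*m*(42 + m) (Y(l, m) = (((18 + m) + 24)*l)*m + m = ((42 + m)*l)*m + m = (l*(42 + m))*m + m = l*m*(42 + m) + m = m + l*m*(42 + m))
-Y(E(T(0, 3), 7), j(-10, -3)) = -(8 - 8*(-3)*(-10))*(1 + 42*(-3 + 7) + (-3 + 7)*(8 - 8*(-3)*(-10))) = -(8 - 240)*(1 + 42*4 + 4*(8 - 240)) = -(-232)*(1 + 168 + 4*(-232)) = -(-232)*(1 + 168 - 928) = -(-232)*(-759) = -1*176088 = -176088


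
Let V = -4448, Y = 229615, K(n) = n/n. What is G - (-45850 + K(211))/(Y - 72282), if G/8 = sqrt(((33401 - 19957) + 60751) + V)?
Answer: 45849/157333 + 8*sqrt(69747) ≈ 2113.1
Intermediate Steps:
K(n) = 1
G = 8*sqrt(69747) (G = 8*sqrt(((33401 - 19957) + 60751) - 4448) = 8*sqrt((13444 + 60751) - 4448) = 8*sqrt(74195 - 4448) = 8*sqrt(69747) ≈ 2112.8)
G - (-45850 + K(211))/(Y - 72282) = 8*sqrt(69747) - (-45850 + 1)/(229615 - 72282) = 8*sqrt(69747) - (-45849)/157333 = 8*sqrt(69747) - 1*(-45849/157333) = 8*sqrt(69747) + 45849/157333 = 45849/157333 + 8*sqrt(69747)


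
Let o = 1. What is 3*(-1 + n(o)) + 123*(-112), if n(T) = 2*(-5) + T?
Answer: -13806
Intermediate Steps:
n(T) = -10 + T
3*(-1 + n(o)) + 123*(-112) = 3*(-1 + (-10 + 1)) + 123*(-112) = 3*(-1 - 9) - 13776 = 3*(-10) - 13776 = -30 - 13776 = -13806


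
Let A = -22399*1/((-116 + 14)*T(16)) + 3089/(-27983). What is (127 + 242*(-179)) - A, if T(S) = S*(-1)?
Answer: -1971825812431/45668256 ≈ -43177.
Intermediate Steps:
T(S) = -S
A = -631832465/45668256 (A = -22399*(-1/(16*(-116 + 14))) + 3089/(-27983) = -22399/((-102*(-16))) + 3089*(-1/27983) = -22399/1632 - 3089/27983 = -631832465/45668256 ≈ -13.835)
(127 + 242*(-179)) - A = (127 + 242*(-179)) - 1*(-631832465/45668256) = (127 - 43318) + 631832465/45668256 = -43191 + 631832465/45668256 = -1971825812431/45668256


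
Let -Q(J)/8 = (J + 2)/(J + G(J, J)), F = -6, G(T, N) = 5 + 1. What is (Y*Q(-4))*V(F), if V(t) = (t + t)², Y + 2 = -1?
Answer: -3456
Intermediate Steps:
G(T, N) = 6
Y = -3 (Y = -2 - 1 = -3)
Q(J) = -8*(2 + J)/(6 + J) (Q(J) = -8*(J + 2)/(J + 6) = -8*(2 + J)/(6 + J))
V(t) = 4*t² (V(t) = (2*t)² = 4*t²)
(Y*Q(-4))*V(F) = (-24*(-2 - 1*(-4))/(6 - 4))*(4*(-6)²) = (-24*(-2 + 4)/2)*(4*36) = -24*2/2*144 = -3*8*144 = -24*144 = -3456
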